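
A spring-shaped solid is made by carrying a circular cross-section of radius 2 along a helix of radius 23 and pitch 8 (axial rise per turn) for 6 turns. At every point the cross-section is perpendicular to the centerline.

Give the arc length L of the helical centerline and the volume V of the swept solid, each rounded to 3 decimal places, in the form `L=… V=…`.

2πR = 2π·23 = 144.513262
per-turn = √(144.513262² + 8²) = √(20884.0829 + 64) = √20948.0829 = 144.734526
L = 6 × 144.734526 = 868.407154
V = π·2² × L = 12.566371 × 868.407154 = 10912.726139

L=868.407 V=10912.726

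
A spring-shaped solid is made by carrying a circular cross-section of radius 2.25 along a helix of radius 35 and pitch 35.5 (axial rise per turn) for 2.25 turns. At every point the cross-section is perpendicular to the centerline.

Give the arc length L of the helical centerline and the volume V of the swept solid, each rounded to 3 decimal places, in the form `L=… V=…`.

L=501.206 V=7971.344

2πR = 2π·35 = 219.911486
per-turn = √(219.911486² + 35.5²) = √(48361.0616 + 1260.25) = √49621.3116 = 222.758415
L = 2.25 × 222.758415 = 501.206434
V = π·2.25² × L = 15.904313 × 501.206434 = 7971.343913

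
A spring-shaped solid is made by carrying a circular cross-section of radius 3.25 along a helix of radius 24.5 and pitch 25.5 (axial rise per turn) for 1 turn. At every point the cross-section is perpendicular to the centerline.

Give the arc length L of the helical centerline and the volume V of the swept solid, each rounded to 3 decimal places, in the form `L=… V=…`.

2πR = 2π·24.5 = 153.938040
per-turn = √(153.938040² + 25.5²) = √(23696.9202 + 650.25) = √24347.1702 = 156.035798
L = 1 × 156.035798 = 156.035798
V = π·3.25² × L = 33.183072 × 156.035798 = 5177.747173

L=156.036 V=5177.747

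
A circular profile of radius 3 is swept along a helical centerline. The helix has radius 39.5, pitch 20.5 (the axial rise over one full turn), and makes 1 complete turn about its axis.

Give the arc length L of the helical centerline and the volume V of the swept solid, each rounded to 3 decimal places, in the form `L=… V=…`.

2πR = 2π·39.5 = 248.185820
per-turn = √(248.185820² + 20.5²) = √(61596.2011 + 420.25) = √62016.4511 = 249.031024
L = 1 × 249.031024 = 249.031024
V = π·3² × L = 28.274334 × 249.031024 = 7041.186328

L=249.031 V=7041.186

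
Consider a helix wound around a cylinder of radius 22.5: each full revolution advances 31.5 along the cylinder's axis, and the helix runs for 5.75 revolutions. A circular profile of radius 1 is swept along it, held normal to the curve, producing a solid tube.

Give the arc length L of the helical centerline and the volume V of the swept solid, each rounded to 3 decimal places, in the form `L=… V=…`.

L=832.822 V=2616.386

2πR = 2π·22.5 = 141.371669
per-turn = √(141.371669² + 31.5²) = √(19985.9489 + 992.25) = √20978.1989 = 144.838527
L = 5.75 × 144.838527 = 832.821530
V = π·1² × L = 3.141593 × 832.821530 = 2616.386002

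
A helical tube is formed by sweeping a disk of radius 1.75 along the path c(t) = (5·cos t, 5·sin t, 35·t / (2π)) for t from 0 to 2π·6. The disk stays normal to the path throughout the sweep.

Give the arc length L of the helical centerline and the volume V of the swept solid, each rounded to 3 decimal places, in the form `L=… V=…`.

2πR = 2π·5 = 31.415927
per-turn = √(31.415927² + 35²) = √(986.9604 + 1225) = √2211.9604 = 47.031483
L = 6 × 47.031483 = 282.188901
V = π·1.75² × L = 9.621128 × 282.188901 = 2714.975396

L=282.189 V=2714.975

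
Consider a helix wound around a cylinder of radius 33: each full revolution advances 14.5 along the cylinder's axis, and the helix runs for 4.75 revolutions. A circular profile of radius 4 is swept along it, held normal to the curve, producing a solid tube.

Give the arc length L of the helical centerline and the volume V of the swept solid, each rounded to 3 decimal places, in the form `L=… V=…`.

L=987.295 V=49626.841

2πR = 2π·33 = 207.345115
per-turn = √(207.345115² + 14.5²) = √(42991.9968 + 210.25) = √43202.2468 = 207.851502
L = 4.75 × 207.851502 = 987.294633
V = π·4² × L = 50.265482 × 987.294633 = 49626.841066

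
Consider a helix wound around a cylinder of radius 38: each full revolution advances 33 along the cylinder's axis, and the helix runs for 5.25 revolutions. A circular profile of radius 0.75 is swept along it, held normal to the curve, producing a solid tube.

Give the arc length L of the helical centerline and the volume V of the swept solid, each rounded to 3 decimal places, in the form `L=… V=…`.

L=1265.412 V=2236.167

2πR = 2π·38 = 238.761042
per-turn = √(238.761042² + 33²) = √(57006.8350 + 1089) = √58095.8350 = 241.030776
L = 5.25 × 241.030776 = 1265.411574
V = π·0.75² × L = 1.767146 × 1265.411574 = 2236.166835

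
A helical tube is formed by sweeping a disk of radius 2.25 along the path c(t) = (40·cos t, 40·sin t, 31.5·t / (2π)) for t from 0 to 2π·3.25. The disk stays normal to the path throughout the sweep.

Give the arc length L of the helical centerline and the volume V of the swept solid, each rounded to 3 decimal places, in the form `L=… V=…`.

L=823.205 V=13092.504

2πR = 2π·40 = 251.327412
per-turn = √(251.327412² + 31.5²) = √(63165.4682 + 992.25) = √64157.7182 = 253.293739
L = 3.25 × 253.293739 = 823.204651
V = π·2.25² × L = 15.904313 × 823.204651 = 13092.504282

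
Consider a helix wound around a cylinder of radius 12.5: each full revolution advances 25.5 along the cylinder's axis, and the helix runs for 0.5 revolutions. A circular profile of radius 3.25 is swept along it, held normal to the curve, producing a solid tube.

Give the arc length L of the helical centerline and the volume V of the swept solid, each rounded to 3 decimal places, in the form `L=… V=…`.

L=41.288 V=1370.058

2πR = 2π·12.5 = 78.539816
per-turn = √(78.539816² + 25.5²) = √(6168.5028 + 650.25) = √6818.7528 = 82.575739
L = 0.5 × 82.575739 = 41.287870
V = π·3.25² × L = 33.183072 × 41.287870 = 1370.058371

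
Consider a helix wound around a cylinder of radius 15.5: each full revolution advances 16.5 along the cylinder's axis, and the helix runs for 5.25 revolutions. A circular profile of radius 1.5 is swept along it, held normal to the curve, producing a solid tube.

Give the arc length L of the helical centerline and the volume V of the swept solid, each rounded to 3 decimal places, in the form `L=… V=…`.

2πR = 2π·15.5 = 97.389372
per-turn = √(97.389372² + 16.5²) = √(9484.6898 + 272.25) = √9756.9398 = 98.777223
L = 5.25 × 98.777223 = 518.580422
V = π·1.5² × L = 7.068583 × 518.580422 = 3665.628999

L=518.580 V=3665.629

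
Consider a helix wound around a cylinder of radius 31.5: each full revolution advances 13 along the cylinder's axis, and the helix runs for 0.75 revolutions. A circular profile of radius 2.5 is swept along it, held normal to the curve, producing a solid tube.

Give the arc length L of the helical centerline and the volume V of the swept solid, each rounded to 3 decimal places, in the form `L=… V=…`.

2πR = 2π·31.5 = 197.920337
per-turn = √(197.920337² + 13²) = √(39172.4599 + 169) = √39341.4599 = 198.346817
L = 0.75 × 198.346817 = 148.760113
V = π·2.5² × L = 19.634954 × 148.760113 = 2920.897986

L=148.760 V=2920.898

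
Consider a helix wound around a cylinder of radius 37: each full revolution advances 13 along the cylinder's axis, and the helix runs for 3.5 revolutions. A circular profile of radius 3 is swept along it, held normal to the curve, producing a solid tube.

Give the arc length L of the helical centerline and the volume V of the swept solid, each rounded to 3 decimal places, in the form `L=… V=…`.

L=814.944 V=23041.989

2πR = 2π·37 = 232.477856
per-turn = √(232.477856² + 13²) = √(54045.9537 + 169) = √54214.9537 = 232.841048
L = 3.5 × 232.841048 = 814.943669
V = π·3² × L = 28.274334 × 814.943669 = 23041.989378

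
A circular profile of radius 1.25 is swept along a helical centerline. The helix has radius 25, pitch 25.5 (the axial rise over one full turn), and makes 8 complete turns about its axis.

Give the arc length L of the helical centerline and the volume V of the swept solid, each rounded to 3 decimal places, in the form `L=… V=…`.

2πR = 2π·25 = 157.079633
per-turn = √(157.079633² + 25.5²) = √(24674.0110 + 650.25) = √25324.2610 = 159.135983
L = 8 × 159.135983 = 1273.087862
V = π·1.25² × L = 4.908739 × 1273.087862 = 6249.255429

L=1273.088 V=6249.255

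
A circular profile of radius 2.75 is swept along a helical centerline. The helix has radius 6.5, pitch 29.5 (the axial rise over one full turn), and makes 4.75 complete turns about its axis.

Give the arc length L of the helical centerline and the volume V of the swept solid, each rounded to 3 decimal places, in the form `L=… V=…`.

L=239.308 V=5685.556

2πR = 2π·6.5 = 40.840704
per-turn = √(40.840704² + 29.5²) = √(1667.9631 + 870.25) = √2538.2131 = 50.380682
L = 4.75 × 50.380682 = 239.308241
V = π·2.75² × L = 23.758294 × 239.308241 = 5685.555645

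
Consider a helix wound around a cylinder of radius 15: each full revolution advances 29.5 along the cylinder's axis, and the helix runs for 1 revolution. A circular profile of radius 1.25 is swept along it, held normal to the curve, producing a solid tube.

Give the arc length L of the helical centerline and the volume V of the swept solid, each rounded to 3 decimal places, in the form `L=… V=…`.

2πR = 2π·15 = 94.247780
per-turn = √(94.247780² + 29.5²) = √(8882.6440 + 870.25) = √9752.8940 = 98.756741
L = 1 × 98.756741 = 98.756741
V = π·1.25² × L = 4.908739 × 98.756741 = 484.771020

L=98.757 V=484.771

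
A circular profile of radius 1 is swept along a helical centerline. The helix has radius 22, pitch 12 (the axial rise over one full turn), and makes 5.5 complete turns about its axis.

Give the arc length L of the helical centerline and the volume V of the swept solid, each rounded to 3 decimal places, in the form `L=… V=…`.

L=763.125 V=2397.427

2πR = 2π·22 = 138.230077
per-turn = √(138.230077² + 12²) = √(19107.5541 + 144) = √19251.5541 = 138.749970
L = 5.5 × 138.749970 = 763.124834
V = π·1² × L = 3.141593 × 763.124834 = 2397.427372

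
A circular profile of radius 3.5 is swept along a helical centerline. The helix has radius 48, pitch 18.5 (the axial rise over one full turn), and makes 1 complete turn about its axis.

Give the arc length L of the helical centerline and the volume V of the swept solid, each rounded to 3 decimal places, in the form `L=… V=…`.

L=302.160 V=11628.471

2πR = 2π·48 = 301.592895
per-turn = √(301.592895² + 18.5²) = √(90958.2742 + 342.25) = √91300.5242 = 302.159766
L = 1 × 302.159766 = 302.159766
V = π·3.5² × L = 38.484510 × 302.159766 = 11628.470536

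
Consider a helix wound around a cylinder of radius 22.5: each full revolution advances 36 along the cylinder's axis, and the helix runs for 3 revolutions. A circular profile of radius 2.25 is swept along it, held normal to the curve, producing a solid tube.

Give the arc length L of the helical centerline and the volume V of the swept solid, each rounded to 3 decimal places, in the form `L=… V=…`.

2πR = 2π·22.5 = 141.371669
per-turn = √(141.371669² + 36²) = √(19985.9489 + 1296) = √21281.9489 = 145.883340
L = 3 × 145.883340 = 437.650020
V = π·2.25² × L = 15.904313 × 437.650020 = 6960.522823

L=437.650 V=6960.523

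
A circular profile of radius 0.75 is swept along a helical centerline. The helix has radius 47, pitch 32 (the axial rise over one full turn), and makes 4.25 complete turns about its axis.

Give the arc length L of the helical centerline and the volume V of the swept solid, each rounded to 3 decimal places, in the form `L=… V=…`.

L=1262.413 V=2230.868

2πR = 2π·47 = 295.309709
per-turn = √(295.309709² + 32²) = √(87207.8245 + 1024) = √88231.8245 = 297.038423
L = 4.25 × 297.038423 = 1262.413296
V = π·0.75² × L = 1.767146 × 1262.413296 = 2230.868439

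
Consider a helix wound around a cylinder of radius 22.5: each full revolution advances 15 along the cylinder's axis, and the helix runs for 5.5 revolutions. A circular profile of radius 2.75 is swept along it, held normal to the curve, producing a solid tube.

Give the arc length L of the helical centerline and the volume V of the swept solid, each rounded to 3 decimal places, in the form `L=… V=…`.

L=781.909 V=18576.817

2πR = 2π·22.5 = 141.371669
per-turn = √(141.371669² + 15²) = √(19985.9489 + 225) = √20210.9489 = 142.165217
L = 5.5 × 142.165217 = 781.908693
V = π·2.75² × L = 23.758294 × 781.908693 = 18576.816962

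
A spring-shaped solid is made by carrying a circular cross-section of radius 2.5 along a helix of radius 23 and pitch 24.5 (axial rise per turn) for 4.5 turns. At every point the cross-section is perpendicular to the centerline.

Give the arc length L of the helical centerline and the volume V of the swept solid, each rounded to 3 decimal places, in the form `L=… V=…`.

L=659.589 V=12951.001

2πR = 2π·23 = 144.513262
per-turn = √(144.513262² + 24.5²) = √(20884.0829 + 600.25) = √21484.3329 = 146.575349
L = 4.5 × 146.575349 = 659.589070
V = π·2.5² × L = 19.634954 × 659.589070 = 12951.001108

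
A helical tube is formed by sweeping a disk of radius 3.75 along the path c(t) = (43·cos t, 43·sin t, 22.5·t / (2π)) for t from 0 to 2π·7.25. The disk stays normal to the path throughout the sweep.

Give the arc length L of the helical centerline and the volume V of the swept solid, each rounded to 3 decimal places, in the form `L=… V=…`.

2πR = 2π·43 = 270.176968
per-turn = √(270.176968² + 22.5²) = √(72995.5942 + 506.25) = √73501.8442 = 271.112235
L = 7.25 × 271.112235 = 1965.563706
V = π·3.75² × L = 44.178647 × 1965.563706 = 86835.944525

L=1965.564 V=86835.945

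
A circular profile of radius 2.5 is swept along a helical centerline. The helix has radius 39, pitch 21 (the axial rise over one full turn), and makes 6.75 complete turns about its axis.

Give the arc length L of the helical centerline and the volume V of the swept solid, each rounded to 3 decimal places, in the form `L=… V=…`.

2πR = 2π·39 = 245.044227
per-turn = √(245.044227² + 21²) = √(60046.6732 + 441) = √60487.6732 = 245.942418
L = 6.75 × 245.942418 = 1660.111324
V = π·2.5² × L = 19.634954 × 1660.111324 = 32596.209629

L=1660.111 V=32596.210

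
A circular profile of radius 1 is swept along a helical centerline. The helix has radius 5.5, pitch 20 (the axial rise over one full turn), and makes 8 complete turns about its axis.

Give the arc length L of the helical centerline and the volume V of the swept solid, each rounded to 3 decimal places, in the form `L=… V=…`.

2πR = 2π·5.5 = 34.557519
per-turn = √(34.557519² + 20²) = √(1194.2221 + 400) = √1594.2221 = 39.927711
L = 8 × 39.927711 = 319.421691
V = π·1² × L = 3.141593 × 319.421691 = 1003.492837

L=319.422 V=1003.493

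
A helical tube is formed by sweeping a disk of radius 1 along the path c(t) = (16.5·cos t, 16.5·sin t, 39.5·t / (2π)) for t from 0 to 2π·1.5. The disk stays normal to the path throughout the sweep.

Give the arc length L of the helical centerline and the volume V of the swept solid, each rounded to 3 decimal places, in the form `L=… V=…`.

2πR = 2π·16.5 = 103.672558
per-turn = √(103.672558² + 39.5²) = √(10747.9992 + 1560.25) = √12308.2492 = 110.942549
L = 1.5 × 110.942549 = 166.413824
V = π·1² × L = 3.141593 × 166.413824 = 522.804446

L=166.414 V=522.804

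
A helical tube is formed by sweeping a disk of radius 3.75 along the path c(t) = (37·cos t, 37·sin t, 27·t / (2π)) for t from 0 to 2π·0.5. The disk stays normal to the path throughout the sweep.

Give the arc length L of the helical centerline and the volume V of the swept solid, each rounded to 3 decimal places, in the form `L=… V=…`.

L=117.020 V=5169.796

2πR = 2π·37 = 232.477856
per-turn = √(232.477856² + 27²) = √(54045.9537 + 729) = √54774.9537 = 234.040496
L = 0.5 × 234.040496 = 117.020248
V = π·3.75² × L = 44.178647 × 117.020248 = 5169.796189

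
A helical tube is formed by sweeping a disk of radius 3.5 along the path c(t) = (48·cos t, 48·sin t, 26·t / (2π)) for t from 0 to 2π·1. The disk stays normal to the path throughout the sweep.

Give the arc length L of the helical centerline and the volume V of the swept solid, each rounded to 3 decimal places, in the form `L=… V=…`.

2πR = 2π·48 = 301.592895
per-turn = √(301.592895² + 26²) = √(90958.2742 + 676) = √91634.2742 = 302.711536
L = 1 × 302.711536 = 302.711536
V = π·3.5² × L = 38.484510 × 302.711536 = 11649.705145

L=302.712 V=11649.705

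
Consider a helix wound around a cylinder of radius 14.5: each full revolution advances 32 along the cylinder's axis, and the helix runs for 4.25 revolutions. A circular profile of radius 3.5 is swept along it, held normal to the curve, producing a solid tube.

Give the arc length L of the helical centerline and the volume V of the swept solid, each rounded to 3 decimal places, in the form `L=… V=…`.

2πR = 2π·14.5 = 91.106187
per-turn = √(91.106187² + 32²) = √(8300.3373 + 1024) = √9324.3373 = 96.562608
L = 4.25 × 96.562608 = 410.391085
V = π·3.5² × L = 38.484510 × 410.391085 = 15793.699811

L=410.391 V=15793.700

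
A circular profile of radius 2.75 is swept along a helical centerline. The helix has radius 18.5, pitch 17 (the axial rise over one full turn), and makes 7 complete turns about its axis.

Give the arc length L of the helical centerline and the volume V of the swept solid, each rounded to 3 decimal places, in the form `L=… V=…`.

2πR = 2π·18.5 = 116.238928
per-turn = √(116.238928² + 17²) = √(13511.4884 + 289) = √13800.4884 = 117.475480
L = 7 × 117.475480 = 822.328361
V = π·2.75² × L = 23.758294 × 822.328361 = 19537.119322

L=822.328 V=19537.119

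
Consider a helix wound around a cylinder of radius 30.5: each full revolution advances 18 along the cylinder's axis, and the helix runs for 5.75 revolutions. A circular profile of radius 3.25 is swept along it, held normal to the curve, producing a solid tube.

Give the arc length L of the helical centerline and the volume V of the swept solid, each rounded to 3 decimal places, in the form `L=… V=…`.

L=1106.764 V=36725.820

2πR = 2π·30.5 = 191.637152
per-turn = √(191.637152² + 18²) = √(36724.7980 + 324) = √37048.7980 = 192.480643
L = 5.75 × 192.480643 = 1106.763698
V = π·3.25² × L = 33.183072 × 1106.763698 = 36725.819923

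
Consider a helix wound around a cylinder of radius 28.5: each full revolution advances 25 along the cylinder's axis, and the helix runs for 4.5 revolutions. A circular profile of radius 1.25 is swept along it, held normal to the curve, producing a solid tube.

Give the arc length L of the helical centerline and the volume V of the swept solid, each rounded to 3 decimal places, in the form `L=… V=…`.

2πR = 2π·28.5 = 179.070781
per-turn = √(179.070781² + 25²) = √(32066.3447 + 625) = √32691.3447 = 180.807480
L = 4.5 × 180.807480 = 813.633658
V = π·1.25² × L = 4.908739 × 813.633658 = 3993.914881

L=813.634 V=3993.915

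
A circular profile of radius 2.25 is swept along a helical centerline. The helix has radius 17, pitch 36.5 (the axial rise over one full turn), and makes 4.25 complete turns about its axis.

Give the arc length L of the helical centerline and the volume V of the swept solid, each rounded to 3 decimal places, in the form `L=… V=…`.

L=479.733 V=7629.821

2πR = 2π·17 = 106.814150
per-turn = √(106.814150² + 36.5²) = √(11409.2627 + 1332.25) = √12741.5127 = 112.878309
L = 4.25 × 112.878309 = 479.732814
V = π·2.25² × L = 15.904313 × 479.732814 = 7629.820740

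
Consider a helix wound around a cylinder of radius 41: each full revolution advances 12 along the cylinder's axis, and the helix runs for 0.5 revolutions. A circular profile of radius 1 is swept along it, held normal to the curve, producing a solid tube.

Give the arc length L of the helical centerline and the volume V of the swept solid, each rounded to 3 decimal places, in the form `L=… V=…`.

L=128.945 V=405.093

2πR = 2π·41 = 257.610598
per-turn = √(257.610598² + 12²) = √(66363.2200 + 144) = √66507.2200 = 257.889938
L = 0.5 × 257.889938 = 128.944969
V = π·1² × L = 3.141593 × 128.944969 = 405.092567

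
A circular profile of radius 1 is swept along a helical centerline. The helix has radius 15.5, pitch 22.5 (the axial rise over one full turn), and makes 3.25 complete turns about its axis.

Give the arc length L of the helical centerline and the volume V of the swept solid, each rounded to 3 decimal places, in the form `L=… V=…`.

L=324.853 V=1020.555

2πR = 2π·15.5 = 97.389372
per-turn = √(97.389372² + 22.5²) = √(9484.6898 + 506.25) = √9990.9398 = 99.954689
L = 3.25 × 99.954689 = 324.852739
V = π·1² × L = 3.141593 × 324.852739 = 1020.554978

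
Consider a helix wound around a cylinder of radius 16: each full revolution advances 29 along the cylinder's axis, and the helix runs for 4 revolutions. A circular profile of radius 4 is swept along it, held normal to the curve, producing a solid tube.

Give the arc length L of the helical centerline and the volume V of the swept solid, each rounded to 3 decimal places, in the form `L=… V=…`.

2πR = 2π·16 = 100.530965
per-turn = √(100.530965² + 29²) = √(10106.4749 + 841) = √10947.4749 = 104.630182
L = 4 × 104.630182 = 418.520726
V = π·4² × L = 50.265482 × 418.520726 = 21037.146236

L=418.521 V=21037.146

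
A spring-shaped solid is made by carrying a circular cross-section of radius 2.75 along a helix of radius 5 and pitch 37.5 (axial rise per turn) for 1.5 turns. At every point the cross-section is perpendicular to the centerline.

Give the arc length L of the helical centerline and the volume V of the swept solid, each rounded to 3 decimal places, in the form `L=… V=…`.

L=73.381 V=1743.400

2πR = 2π·5 = 31.415927
per-turn = √(31.415927² + 37.5²) = √(986.9604 + 1406.25) = √2393.2104 = 48.920450
L = 1.5 × 48.920450 = 73.380675
V = π·2.75² × L = 23.758294 × 73.380675 = 1743.399687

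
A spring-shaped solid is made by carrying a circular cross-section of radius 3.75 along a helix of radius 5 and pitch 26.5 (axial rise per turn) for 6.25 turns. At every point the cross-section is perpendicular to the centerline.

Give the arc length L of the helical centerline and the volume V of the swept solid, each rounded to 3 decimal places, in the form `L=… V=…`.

L=256.875 V=11348.391

2πR = 2π·5 = 31.415927
per-turn = √(31.415927² + 26.5²) = √(986.9604 + 702.25) = √1689.2104 = 41.100005
L = 6.25 × 41.100005 = 256.875033
V = π·3.75² × L = 44.178647 × 256.875033 = 11348.391347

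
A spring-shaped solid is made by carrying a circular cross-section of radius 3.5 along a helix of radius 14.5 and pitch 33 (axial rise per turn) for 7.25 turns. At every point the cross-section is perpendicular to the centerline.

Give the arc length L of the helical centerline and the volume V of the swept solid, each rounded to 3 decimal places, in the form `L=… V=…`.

2πR = 2π·14.5 = 91.106187
per-turn = √(91.106187² + 33²) = √(8300.3373 + 1089) = √9389.3373 = 96.898593
L = 7.25 × 96.898593 = 702.514798
V = π·3.5² × L = 38.484510 × 702.514798 = 27035.937787

L=702.515 V=27035.938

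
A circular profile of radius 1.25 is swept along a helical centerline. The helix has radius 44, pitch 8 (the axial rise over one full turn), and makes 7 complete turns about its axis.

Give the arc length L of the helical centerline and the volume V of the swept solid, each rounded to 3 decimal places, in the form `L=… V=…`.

2πR = 2π·44 = 276.460154
per-turn = √(276.460154² + 8²) = √(76430.2165 + 64) = √76494.2165 = 276.575878
L = 7 × 276.575878 = 1936.031148
V = π·1.25² × L = 4.908739 × 1936.031148 = 9503.470677

L=1936.031 V=9503.471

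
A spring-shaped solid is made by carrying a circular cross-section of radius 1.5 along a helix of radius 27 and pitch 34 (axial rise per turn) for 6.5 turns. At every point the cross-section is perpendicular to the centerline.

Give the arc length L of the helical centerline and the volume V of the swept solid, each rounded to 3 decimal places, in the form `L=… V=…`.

2πR = 2π·27 = 169.646003
per-turn = √(169.646003² + 34²) = √(28779.7664 + 1156) = √29935.7664 = 173.019555
L = 6.5 × 173.019555 = 1124.627108
V = π·1.5² × L = 7.068583 × 1124.627108 = 7949.520585

L=1124.627 V=7949.521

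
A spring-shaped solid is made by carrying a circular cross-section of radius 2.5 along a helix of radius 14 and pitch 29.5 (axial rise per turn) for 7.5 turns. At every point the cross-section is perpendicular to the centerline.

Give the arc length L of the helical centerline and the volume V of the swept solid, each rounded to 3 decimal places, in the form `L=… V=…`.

2πR = 2π·14 = 87.964594
per-turn = √(87.964594² + 29.5²) = √(7737.7699 + 870.25) = √8608.0199 = 92.779415
L = 7.5 × 92.779415 = 695.845613
V = π·2.5² × L = 19.634954 × 695.845613 = 13662.896654

L=695.846 V=13662.897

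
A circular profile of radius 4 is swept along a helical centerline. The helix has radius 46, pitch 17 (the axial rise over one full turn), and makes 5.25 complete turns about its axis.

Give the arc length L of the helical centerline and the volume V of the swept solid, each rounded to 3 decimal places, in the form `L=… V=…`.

2πR = 2π·46 = 289.026524
per-turn = √(289.026524² + 17²) = √(83536.3317 + 289) = √83825.3317 = 289.526047
L = 5.25 × 289.526047 = 1520.011745
V = π·4² × L = 50.265482 × 1520.011745 = 76404.123682

L=1520.012 V=76404.124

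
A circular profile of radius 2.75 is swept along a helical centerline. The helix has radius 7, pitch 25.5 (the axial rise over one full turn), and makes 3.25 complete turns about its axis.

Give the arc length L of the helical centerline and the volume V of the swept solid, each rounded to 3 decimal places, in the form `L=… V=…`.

L=165.230 V=3925.573

2πR = 2π·7 = 43.982297
per-turn = √(43.982297² + 25.5²) = √(1934.4425 + 650.25) = √2584.6925 = 50.839871
L = 3.25 × 50.839871 = 165.229580
V = π·2.75² × L = 23.758294 × 165.229580 = 3925.573014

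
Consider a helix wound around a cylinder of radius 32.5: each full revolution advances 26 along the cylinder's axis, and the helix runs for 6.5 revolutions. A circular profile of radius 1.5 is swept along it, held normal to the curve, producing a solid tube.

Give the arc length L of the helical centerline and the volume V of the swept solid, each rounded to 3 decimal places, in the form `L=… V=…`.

L=1338.039 V=9458.037

2πR = 2π·32.5 = 204.203522
per-turn = √(204.203522² + 26²) = √(41699.0786 + 676) = √42375.0786 = 205.852079
L = 6.5 × 205.852079 = 1338.038516
V = π·1.5² × L = 7.068583 × 1338.038516 = 9458.036938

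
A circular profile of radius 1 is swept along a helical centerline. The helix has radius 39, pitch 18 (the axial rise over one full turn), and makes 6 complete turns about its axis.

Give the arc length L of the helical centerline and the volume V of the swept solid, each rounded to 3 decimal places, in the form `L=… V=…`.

2πR = 2π·39 = 245.044227
per-turn = √(245.044227² + 18²) = √(60046.6732 + 324) = √60370.6732 = 245.704443
L = 6 × 245.704443 = 1474.226656
V = π·1² × L = 3.141593 × 1474.226656 = 4631.419633

L=1474.227 V=4631.420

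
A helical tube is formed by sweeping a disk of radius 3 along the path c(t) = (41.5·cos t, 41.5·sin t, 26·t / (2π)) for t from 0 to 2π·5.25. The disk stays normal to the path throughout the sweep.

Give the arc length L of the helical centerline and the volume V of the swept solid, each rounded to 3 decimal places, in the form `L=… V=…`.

L=1375.737 V=38898.061

2πR = 2π·41.5 = 260.752190
per-turn = √(260.752190² + 26²) = √(67991.7047 + 676) = √68667.7047 = 262.045234
L = 5.25 × 262.045234 = 1375.737479
V = π·3² × L = 28.274334 × 1375.737479 = 38898.060818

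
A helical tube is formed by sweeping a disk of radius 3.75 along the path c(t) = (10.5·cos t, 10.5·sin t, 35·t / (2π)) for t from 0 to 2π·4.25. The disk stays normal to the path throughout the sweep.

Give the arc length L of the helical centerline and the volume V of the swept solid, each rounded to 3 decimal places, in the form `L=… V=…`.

L=317.401 V=14022.355

2πR = 2π·10.5 = 65.973446
per-turn = √(65.973446² + 35²) = √(4352.4955 + 1225) = √5577.4955 = 74.682632
L = 4.25 × 74.682632 = 317.401187
V = π·3.75² × L = 44.178647 × 317.401187 = 14022.354879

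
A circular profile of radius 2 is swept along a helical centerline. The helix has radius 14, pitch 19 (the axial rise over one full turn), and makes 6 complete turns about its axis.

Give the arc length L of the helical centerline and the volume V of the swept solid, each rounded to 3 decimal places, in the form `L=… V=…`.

L=539.959 V=6785.325

2πR = 2π·14 = 87.964594
per-turn = √(87.964594² + 19²) = √(7737.7699 + 361) = √8098.7699 = 89.993166
L = 6 × 89.993166 = 539.958993
V = π·2² × L = 12.566371 × 539.958993 = 6785.324828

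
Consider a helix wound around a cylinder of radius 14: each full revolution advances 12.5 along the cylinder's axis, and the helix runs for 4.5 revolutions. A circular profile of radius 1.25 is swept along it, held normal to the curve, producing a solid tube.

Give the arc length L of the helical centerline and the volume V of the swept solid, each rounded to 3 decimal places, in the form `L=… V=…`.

2πR = 2π·14 = 87.964594
per-turn = √(87.964594² + 12.5²) = √(7737.7699 + 156.25) = √7894.0199 = 88.848297
L = 4.5 × 88.848297 = 399.817336
V = π·1.25² × L = 4.908739 × 399.817336 = 1962.598757

L=399.817 V=1962.599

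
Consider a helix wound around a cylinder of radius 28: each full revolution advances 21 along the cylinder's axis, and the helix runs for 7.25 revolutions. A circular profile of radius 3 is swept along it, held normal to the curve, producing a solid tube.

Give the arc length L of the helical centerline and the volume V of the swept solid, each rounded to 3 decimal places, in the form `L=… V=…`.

L=1284.541 V=36319.548

2πR = 2π·28 = 175.929189
per-turn = √(175.929189² + 21²) = √(30951.0794 + 441) = √31392.0794 = 177.178101
L = 7.25 × 177.178101 = 1284.541231
V = π·3² × L = 28.274334 × 1284.541231 = 36319.547644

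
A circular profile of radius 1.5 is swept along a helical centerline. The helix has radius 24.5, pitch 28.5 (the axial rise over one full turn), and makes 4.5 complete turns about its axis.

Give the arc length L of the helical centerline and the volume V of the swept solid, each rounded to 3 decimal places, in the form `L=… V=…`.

2πR = 2π·24.5 = 153.938040
per-turn = √(153.938040² + 28.5²) = √(23696.9202 + 812.25) = √24509.1702 = 156.554049
L = 4.5 × 156.554049 = 704.493219
V = π·1.5² × L = 7.068583 × 704.493219 = 4979.769124

L=704.493 V=4979.769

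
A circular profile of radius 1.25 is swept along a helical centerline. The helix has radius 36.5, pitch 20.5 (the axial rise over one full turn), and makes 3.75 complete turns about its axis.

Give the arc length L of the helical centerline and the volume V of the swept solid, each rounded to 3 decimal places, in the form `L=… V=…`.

L=863.440 V=4238.401

2πR = 2π·36.5 = 229.336264
per-turn = √(229.336264² + 20.5²) = √(52595.1219 + 420.25) = √53015.3719 = 230.250672
L = 3.75 × 230.250672 = 863.440019
V = π·1.25² × L = 4.908739 × 863.440019 = 4238.401283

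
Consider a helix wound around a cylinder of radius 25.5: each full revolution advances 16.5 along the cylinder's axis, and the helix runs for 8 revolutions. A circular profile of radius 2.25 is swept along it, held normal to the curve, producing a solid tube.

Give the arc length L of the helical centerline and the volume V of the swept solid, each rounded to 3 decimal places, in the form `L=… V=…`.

2πR = 2π·25.5 = 160.221225
per-turn = √(160.221225² + 16.5²) = √(25670.8410 + 272.25) = √25943.0910 = 161.068591
L = 8 × 161.068591 = 1288.548729
V = π·2.25² × L = 15.904313 × 1288.548729 = 20493.482055

L=1288.549 V=20493.482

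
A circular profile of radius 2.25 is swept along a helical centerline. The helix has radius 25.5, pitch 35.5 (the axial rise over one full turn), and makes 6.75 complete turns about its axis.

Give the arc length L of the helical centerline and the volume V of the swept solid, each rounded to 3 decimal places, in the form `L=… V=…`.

L=1107.722 V=17617.556

2πR = 2π·25.5 = 160.221225
per-turn = √(160.221225² + 35.5²) = √(25670.8410 + 1260.25) = √26931.0910 = 164.106950
L = 6.75 × 164.106950 = 1107.721913
V = π·2.25² × L = 15.904313 × 1107.721913 = 17617.555804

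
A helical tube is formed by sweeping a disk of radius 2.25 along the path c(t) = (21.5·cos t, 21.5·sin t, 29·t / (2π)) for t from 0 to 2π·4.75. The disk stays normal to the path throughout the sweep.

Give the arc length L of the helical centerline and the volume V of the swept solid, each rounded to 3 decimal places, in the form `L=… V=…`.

2πR = 2π·21.5 = 135.088484
per-turn = √(135.088484² + 29²) = √(18248.8985 + 841) = √19089.8985 = 138.166199
L = 4.75 × 138.166199 = 656.289445
V = π·2.25² × L = 15.904313 × 656.289445 = 10437.832628

L=656.289 V=10437.833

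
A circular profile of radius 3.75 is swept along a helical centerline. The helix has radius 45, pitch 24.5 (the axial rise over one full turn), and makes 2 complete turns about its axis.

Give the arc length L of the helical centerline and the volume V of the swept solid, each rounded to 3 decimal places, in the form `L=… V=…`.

L=567.606 V=25076.050

2πR = 2π·45 = 282.743339
per-turn = √(282.743339² + 24.5²) = √(79943.7956 + 600.25) = √80544.0456 = 283.802829
L = 2 × 283.802829 = 567.605658
V = π·3.75² × L = 44.178647 × 567.605658 = 25076.049809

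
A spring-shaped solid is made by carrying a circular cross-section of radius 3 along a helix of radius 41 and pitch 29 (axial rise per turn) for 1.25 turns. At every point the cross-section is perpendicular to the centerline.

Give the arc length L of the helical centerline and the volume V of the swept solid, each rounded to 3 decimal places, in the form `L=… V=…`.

L=324.047 V=9162.219

2πR = 2π·41 = 257.610598
per-turn = √(257.610598² + 29²) = √(66363.2200 + 841) = √67204.2200 = 259.237767
L = 1.25 × 259.237767 = 324.047209
V = π·3² × L = 28.274334 × 324.047209 = 9162.218984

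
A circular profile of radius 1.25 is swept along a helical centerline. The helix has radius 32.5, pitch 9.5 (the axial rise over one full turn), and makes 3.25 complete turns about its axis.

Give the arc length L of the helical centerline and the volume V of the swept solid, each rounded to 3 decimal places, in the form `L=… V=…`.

L=664.379 V=3261.264

2πR = 2π·32.5 = 204.203522
per-turn = √(204.203522² + 9.5²) = √(41699.0786 + 90.25) = √41789.3286 = 204.424384
L = 3.25 × 204.424384 = 664.379247
V = π·1.25² × L = 4.908739 × 664.379247 = 3261.264000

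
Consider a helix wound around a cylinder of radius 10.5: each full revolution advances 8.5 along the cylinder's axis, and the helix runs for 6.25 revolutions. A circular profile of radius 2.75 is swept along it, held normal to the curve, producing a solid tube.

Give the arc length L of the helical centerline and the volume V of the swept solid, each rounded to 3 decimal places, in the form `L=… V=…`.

2πR = 2π·10.5 = 65.973446
per-turn = √(65.973446² + 8.5²) = √(4352.4955 + 72.25) = √4424.7455 = 66.518761
L = 6.25 × 66.518761 = 415.742255
V = π·2.75² × L = 23.758294 × 415.742255 = 9877.326909

L=415.742 V=9877.327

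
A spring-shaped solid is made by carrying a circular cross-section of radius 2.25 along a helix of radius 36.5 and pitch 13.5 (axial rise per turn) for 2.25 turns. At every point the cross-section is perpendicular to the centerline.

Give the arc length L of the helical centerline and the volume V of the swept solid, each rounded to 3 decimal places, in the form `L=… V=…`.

2πR = 2π·36.5 = 229.336264
per-turn = √(229.336264² + 13.5²) = √(52595.1219 + 182.25) = √52777.3719 = 229.733262
L = 2.25 × 229.733262 = 516.899840
V = π·2.25² × L = 15.904313 × 516.899840 = 8220.936753

L=516.900 V=8220.937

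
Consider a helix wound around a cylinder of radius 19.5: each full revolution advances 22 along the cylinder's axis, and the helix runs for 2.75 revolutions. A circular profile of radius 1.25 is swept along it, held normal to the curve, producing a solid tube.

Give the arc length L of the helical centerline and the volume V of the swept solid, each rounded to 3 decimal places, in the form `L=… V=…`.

2πR = 2π·19.5 = 122.522113
per-turn = √(122.522113² + 22²) = √(15011.6683 + 484) = √15495.6683 = 124.481598
L = 2.75 × 124.481598 = 342.324395
V = π·1.25² × L = 4.908739 × 342.324395 = 1680.380945

L=342.324 V=1680.381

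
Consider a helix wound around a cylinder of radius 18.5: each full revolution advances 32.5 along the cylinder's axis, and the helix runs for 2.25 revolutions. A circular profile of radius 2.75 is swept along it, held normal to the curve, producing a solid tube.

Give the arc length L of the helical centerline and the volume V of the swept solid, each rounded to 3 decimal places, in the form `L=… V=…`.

L=271.568 V=6451.992

2πR = 2π·18.5 = 116.238928
per-turn = √(116.238928² + 32.5²) = √(13511.4884 + 1056.25) = √14567.7384 = 120.696887
L = 2.25 × 120.696887 = 271.567995
V = π·2.75² × L = 23.758294 × 271.567995 = 6451.992381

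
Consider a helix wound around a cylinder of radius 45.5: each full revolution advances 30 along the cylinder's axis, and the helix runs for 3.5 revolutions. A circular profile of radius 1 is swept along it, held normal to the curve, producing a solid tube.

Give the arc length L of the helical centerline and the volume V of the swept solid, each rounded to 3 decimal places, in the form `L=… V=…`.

L=1006.091 V=3160.729

2πR = 2π·45.5 = 285.884931
per-turn = √(285.884931² + 30²) = √(81730.1940 + 900) = √82630.1940 = 287.454682
L = 3.5 × 287.454682 = 1006.091386
V = π·1² × L = 3.141593 × 1006.091386 = 3160.729307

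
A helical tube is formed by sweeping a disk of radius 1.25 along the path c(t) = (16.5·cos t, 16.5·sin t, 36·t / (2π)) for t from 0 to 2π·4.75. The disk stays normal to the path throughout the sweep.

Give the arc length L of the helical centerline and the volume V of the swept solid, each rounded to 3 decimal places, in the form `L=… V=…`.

L=521.289 V=2558.874

2πR = 2π·16.5 = 103.672558
per-turn = √(103.672558² + 36²) = √(10747.9992 + 1296) = √12043.9992 = 109.745156
L = 4.75 × 109.745156 = 521.289489
V = π·1.25² × L = 4.908739 × 521.289489 = 2558.873797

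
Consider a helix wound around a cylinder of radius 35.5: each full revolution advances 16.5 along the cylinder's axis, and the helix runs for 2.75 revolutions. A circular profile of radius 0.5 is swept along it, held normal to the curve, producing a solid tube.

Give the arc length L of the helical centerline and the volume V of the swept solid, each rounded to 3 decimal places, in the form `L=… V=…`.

L=615.072 V=483.076

2πR = 2π·35.5 = 223.053078
per-turn = √(223.053078² + 16.5²) = √(49752.6758 + 272.25) = √50024.9258 = 223.662527
L = 2.75 × 223.662527 = 615.071948
V = π·0.5² × L = 0.785398 × 615.071948 = 483.076378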